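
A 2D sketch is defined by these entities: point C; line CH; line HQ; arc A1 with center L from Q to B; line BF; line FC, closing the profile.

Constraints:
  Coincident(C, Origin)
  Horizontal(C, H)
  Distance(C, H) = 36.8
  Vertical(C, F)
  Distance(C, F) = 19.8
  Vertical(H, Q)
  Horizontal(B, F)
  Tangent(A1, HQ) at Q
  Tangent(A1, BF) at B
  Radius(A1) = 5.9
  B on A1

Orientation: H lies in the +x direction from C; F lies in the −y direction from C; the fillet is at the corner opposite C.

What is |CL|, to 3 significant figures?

33.9

C is at the origin; C and H share the same y with |CH| = 36.8 and H on the +x side, so H = (36.8, 0.00). C and F share the same x with |CF| = 19.8 and F on the −y side, so F = (0.00, -19.8). The virtual corner opposite C is at (36.8, -19.8). A1 meets HQ tangentially, so LQ is at right angles to HQ and since A1 is tangent to BF there, LB ⟂ BF, with radius 5.9, so the center L sits 5.9 in from both sides at L = (30.9, -13.9). Then |CL| = |L − C| = 33.9.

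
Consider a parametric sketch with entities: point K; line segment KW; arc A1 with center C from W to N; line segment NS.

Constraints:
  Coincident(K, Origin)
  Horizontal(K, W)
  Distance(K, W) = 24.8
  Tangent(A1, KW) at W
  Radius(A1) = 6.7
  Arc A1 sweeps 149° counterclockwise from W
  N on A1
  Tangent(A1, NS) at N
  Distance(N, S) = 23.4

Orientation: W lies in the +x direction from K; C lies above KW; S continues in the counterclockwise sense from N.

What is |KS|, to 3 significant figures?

25.8

K is at the origin; K and W share the same y with |KW| = 24.8 and W on the +x side, so W = (24.8, 0.00). The tangent condition forces CW to be normal to KW, so C = W + (0, 6.7) = (24.8, 6.70). On A1, W sits at bearing -90° from C; a 149° counterclockwise sweep puts N at bearing 59°, so N = C + 6.7·(cos 59°, sin 59°) = (28.3, 12.4). A1 meets NS tangentially, so CN is at right angles to NS, so NS runs along (−sin 59°, cos 59°); with |NS| = 23.4, S = (8.19, 24.5). Then |KS| = |S − K| = 25.8.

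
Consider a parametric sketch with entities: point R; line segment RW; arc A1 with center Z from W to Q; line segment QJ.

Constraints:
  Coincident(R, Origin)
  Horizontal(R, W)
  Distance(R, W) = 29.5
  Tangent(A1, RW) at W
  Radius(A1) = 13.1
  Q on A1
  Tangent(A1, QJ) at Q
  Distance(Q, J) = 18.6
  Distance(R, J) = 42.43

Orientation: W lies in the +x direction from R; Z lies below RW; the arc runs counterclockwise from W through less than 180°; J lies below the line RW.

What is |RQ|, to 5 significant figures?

24.724

Checks: |ZQ| = 13.10 ✓; ∠(ZQ, QJ) = 90.00° ✓; |QJ| = 18.60 ✓; |RJ| = 42.43 ✓.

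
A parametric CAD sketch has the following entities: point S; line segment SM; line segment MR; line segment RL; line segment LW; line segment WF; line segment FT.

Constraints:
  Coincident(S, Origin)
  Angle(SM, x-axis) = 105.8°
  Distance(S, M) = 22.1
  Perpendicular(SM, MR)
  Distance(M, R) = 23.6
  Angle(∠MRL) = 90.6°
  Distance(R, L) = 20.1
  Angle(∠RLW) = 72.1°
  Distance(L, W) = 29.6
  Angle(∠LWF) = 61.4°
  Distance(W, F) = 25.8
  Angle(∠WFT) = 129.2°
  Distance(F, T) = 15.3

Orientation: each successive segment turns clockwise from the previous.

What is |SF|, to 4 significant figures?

32.02

S is at the origin; SM runs at 105.8° with length 22.1, so M = (-6.017, 21.27). SM ⟂ MR, so MR runs at 15.80°; with |MR| = 23.6, R = (16.69, 27.69). ∠MRL = 90.6° gives RL at -73.60° from the x-axis; with |RL| = 20.1, L = (22.37, 8.409). ∠RLW = 72.1° gives LW at 178.5° from the x-axis; with |LW| = 29.6, W = (-7.224, 9.183). ∠LWF = 61.4° gives WF at 59.90° from the x-axis; with |WF| = 25.8, F = (5.715, 31.50). Then |SF| = |F − S| = 32.02.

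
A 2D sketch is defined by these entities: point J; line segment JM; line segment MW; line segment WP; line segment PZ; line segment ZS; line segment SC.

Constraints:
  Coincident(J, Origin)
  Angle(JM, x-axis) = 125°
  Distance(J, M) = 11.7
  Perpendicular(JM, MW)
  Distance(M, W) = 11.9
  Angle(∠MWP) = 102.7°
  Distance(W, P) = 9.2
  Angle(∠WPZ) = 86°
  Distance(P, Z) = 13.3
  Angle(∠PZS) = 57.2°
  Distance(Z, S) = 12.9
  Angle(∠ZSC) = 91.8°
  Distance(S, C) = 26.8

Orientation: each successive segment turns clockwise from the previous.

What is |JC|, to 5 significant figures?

30.926

∠PZS = 57.2° gives ZS at 100.90° from the x-axis; with |ZS| = 12.9, S = (-2.2131, 13.696). ∠ZSC = 91.8° gives SC at 12.700° from the x-axis; with |SC| = 26.8, C = (23.931, 19.588). Then |JC| = |C − J| = 30.926.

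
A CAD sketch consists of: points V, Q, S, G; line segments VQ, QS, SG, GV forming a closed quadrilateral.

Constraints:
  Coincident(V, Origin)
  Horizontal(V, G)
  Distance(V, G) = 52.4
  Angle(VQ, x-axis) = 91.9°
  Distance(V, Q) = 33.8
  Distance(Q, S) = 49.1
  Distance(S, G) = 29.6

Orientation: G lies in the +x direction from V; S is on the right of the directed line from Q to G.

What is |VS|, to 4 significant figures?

25.44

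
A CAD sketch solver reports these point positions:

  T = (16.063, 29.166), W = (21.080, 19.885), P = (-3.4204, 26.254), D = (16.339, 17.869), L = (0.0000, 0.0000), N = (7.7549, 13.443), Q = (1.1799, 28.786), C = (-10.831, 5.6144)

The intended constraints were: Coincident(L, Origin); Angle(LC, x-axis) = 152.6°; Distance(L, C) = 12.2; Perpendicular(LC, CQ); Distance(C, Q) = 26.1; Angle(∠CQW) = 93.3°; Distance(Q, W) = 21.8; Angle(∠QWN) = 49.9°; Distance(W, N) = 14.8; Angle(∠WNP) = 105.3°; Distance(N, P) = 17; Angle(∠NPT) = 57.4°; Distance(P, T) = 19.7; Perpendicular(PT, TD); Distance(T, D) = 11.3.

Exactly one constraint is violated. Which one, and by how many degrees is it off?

Perpendicular(PT, TD) — off by 7.10°.

L = (0.00, 0.00) ✓; LC at 152.6° ✓; |LC| = 12.20 ✓; ∠(LC, CQ) = 90.00° ✓; |CQ| = 26.10 ✓; ∠CQW = 93.30° ✓; |QW| = 21.80 ✓; ∠QWN = 49.90° ✓; |WN| = 14.80 ✓; ∠WNP = 105.3° ✓; |NP| = 17.00 ✓; ∠NPT = 57.40° ✓; |PT| = 19.70 ✓; ∠(PT, TD) = 97.10° ✗; |TD| = 11.30 ✓.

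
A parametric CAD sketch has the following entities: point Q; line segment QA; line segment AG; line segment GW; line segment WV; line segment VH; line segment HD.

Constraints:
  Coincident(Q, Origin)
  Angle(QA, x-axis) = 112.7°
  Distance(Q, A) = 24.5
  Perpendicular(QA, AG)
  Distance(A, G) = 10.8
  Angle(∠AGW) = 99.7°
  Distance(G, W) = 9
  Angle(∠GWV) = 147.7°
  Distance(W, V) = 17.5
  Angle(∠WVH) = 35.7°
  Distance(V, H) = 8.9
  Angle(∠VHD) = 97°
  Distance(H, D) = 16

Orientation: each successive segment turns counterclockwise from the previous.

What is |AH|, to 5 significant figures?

16.745

Q is at the origin; QA runs at 112.7° with length 24.5, so A = (-9.4547, 22.602). The perpendicularity gives AG at right angles to QA, so AG runs at -157.30°; with |AG| = 10.8, G = (-19.418, 18.434). ∠AGW = 99.7° gives GW at -77.000° from the x-axis; with |GW| = 9.0, W = (-17.394, 9.6651). ∠GWV = 147.7° gives WV at -44.700° from the x-axis; with |WV| = 17.5, V = (-4.9546, -2.6443). ∠WVH = 35.7° gives VH at 99.600° from the x-axis; with |VH| = 8.9, H = (-6.4388, 6.1310). Then |AH| = |H − A| = 16.745.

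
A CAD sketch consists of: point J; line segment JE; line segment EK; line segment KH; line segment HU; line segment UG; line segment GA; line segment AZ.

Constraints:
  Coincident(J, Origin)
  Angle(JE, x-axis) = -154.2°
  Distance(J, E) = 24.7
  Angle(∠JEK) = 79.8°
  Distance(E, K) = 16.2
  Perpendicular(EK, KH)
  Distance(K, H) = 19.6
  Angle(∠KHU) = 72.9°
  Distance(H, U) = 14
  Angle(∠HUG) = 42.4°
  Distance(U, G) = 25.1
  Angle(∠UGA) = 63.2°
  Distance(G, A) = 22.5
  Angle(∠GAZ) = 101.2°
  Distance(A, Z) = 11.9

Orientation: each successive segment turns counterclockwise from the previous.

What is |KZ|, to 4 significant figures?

29.41

∠UGA = 63.2° gives GA at 37.50° from the x-axis; with |GA| = 22.5, A = (14.46, -14.90). ∠GAZ = 101.2° gives AZ at 116.3° from the x-axis; with |AZ| = 11.9, Z = (9.184, -4.228). Then |KZ| = |Z − K| = 29.41.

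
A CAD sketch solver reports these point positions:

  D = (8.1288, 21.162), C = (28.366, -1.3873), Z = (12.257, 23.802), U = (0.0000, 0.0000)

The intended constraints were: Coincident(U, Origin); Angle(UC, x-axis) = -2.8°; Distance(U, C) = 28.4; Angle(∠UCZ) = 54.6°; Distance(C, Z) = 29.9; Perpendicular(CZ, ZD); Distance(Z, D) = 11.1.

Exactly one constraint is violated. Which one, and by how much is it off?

Distance(Z, D) = 11.1 — off by 6.20.

U = (0.00, 0.00) ✓; UC at -2.800° ✓; |UC| = 28.40 ✓; ∠UCZ = 54.60° ✓; |CZ| = 29.90 ✓; ∠(CZ, ZD) = 90.00° ✓; |ZD| = 4.900 ✗.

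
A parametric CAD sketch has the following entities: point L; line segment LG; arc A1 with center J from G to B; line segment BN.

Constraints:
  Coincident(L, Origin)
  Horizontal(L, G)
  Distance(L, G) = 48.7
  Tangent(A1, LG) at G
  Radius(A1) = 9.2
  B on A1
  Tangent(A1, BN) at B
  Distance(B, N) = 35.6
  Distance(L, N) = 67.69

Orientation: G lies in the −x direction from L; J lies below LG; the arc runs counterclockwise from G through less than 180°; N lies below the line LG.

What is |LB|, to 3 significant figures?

58.8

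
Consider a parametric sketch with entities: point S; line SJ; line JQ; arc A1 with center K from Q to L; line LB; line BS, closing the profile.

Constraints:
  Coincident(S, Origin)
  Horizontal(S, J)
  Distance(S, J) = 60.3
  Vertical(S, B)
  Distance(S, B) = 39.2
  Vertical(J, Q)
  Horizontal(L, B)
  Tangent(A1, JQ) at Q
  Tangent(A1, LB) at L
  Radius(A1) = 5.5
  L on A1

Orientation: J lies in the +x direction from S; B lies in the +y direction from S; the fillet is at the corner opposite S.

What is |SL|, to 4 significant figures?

67.38

S is at the origin; S and J share the same y with |SJ| = 60.3 and J on the +x side, so J = (60.30, 0.000). S and B share the same x with |SB| = 39.2 and B on the +y side, so B = (0.000, 39.20). The virtual corner opposite S is at (60.30, 39.20). Since A1 is tangent to JQ there, KQ ⟂ JQ and since A1 is tangent to LB there, KL ⟂ LB, with radius 5.5, so the center K sits 5.5 in from both sides at K = (54.80, 33.70). That places the tangent points at Q = (60.30, 33.70) on JQ and L = (54.80, 39.20) on LB. Then |SL| = |L − S| = 67.38.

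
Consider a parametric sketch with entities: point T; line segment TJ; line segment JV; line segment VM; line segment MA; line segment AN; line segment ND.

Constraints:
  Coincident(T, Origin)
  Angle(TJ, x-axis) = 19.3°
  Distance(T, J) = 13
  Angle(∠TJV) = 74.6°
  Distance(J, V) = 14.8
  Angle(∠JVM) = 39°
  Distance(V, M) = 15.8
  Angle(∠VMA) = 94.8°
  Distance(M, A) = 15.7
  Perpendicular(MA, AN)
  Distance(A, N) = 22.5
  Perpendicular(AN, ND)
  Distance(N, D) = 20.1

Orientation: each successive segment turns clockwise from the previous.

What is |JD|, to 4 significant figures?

21.94

T is at the origin; TJ runs at 19.3° with length 13.0, so J = (12.27, 4.297). ∠TJV = 74.6° gives JV at -86.10° from the x-axis; with |JV| = 14.8, V = (13.28, -10.47). ∠JVM = 39.0° gives VM at 132.9° from the x-axis; with |VM| = 15.8, M = (2.521, 1.105). ∠VMA = 94.8° gives MA at 47.70° from the x-axis; with |MA| = 15.7, A = (13.09, 12.72). MA is perpendicular to AN, so AN runs at -42.30°; with |AN| = 22.5, N = (29.73, -2.425). AN ⟂ ND, so ND runs at -132.3°; with |ND| = 20.1, D = (16.20, -17.29). Then |JD| = |D − J| = 21.94.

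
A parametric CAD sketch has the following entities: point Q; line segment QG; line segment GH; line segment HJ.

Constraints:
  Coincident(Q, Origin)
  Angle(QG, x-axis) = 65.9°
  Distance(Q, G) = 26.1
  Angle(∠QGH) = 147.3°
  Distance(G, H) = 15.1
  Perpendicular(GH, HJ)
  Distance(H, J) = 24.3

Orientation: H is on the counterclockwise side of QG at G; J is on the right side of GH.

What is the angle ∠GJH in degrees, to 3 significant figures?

31.9°

Q is at the origin; QG runs at 65.9° with length 26.1, so G = 26.1·(cos 65.9°, sin 65.9°) = (10.7, 23.8). ∠QGH = 147.3°, so GH runs at 65.9° + (180° − 147.3°) = 98.6° from the x-axis; with |GH| = 15.1, H = G + 15.1·(cos 98.6°, sin 98.6°) = (8.40, 38.8). The perpendicularity gives HJ at right angles to GH; with |HJ| = 24.3 on the right of GH, J = H + 24.3·(0.989, 0.150) = (32.4, 42.4). Then cos ∠GJH = JG·JH / (|JG||JH|), giving 31.9°.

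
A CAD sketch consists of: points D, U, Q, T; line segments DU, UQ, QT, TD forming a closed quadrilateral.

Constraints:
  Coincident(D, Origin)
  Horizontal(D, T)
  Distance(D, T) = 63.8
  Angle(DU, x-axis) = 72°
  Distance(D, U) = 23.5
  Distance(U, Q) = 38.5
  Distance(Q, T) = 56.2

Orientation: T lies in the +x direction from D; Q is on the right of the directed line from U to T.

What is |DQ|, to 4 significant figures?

18.89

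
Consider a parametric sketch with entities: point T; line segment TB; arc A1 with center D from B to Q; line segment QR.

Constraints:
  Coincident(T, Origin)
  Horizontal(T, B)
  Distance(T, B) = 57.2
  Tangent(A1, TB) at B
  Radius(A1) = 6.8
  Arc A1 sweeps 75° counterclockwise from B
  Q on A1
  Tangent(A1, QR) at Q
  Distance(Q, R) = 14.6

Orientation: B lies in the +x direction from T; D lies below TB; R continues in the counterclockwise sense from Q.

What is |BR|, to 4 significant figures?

21.76

On A1, B sits at bearing 90° from D; a 75° counterclockwise sweep puts Q at bearing 165°, so Q = D + 6.8·(cos 165°, sin 165°) = (50.63, -5.040). The tangent condition forces DQ to be normal to QR, so QR runs along (−sin 165°, cos 165°); with |QR| = 14.6, R = (46.85, -19.14). Then |BR| = |R − B| = 21.76.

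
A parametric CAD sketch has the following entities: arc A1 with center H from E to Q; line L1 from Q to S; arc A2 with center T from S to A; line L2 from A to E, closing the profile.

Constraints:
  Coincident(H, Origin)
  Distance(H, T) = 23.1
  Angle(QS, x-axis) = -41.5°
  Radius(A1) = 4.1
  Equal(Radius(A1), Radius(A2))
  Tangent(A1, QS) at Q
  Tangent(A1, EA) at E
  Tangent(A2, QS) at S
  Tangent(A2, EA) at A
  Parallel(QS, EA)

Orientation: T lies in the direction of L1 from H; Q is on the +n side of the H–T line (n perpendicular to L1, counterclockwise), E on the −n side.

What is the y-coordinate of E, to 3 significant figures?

-3.07

The slot axis is L1's direction at -41.5°, so u = (cos -41.5°, sin -41.5°) = (0.749, -0.663) and n = (−sin -41.5°, cos -41.5°) = (0.663, 0.749). H is at the origin and T lies 23.1 along u from H, so T = 23.1·u = (17.3, -15.3). Tangency of A1 to both parallel lines with radius 4.1 puts Q and E at H ± 4.1·n: Q = (2.72, 3.07), E = (-2.72, -3.07). So E.y = -3.07.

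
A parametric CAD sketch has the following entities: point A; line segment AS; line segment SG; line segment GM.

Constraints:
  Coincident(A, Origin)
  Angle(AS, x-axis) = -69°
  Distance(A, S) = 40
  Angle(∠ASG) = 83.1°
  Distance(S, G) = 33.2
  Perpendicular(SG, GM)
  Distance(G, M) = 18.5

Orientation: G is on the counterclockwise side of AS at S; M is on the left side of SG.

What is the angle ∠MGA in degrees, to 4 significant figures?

35.57°

A is at the origin; AS runs at -69.0° with length 40.0, so S = 40.0·(cos -69.0°, sin -69.0°) = (14.33, -37.34). ∠ASG = 83.1°, so SG runs at -69.0° + (180° − 83.1°) = 27.90° from the x-axis; with |SG| = 33.2, G = S + 33.2·(cos 27.90°, sin 27.90°) = (43.68, -21.81). The perpendicularity gives GM at right angles to SG; with |GM| = 18.5 on the left of SG, M = G + 18.5·(-0.4679, 0.8838) = (35.02, -5.458). Then cos ∠MGA = GM·GA / (|GM||GA|), giving 35.57°.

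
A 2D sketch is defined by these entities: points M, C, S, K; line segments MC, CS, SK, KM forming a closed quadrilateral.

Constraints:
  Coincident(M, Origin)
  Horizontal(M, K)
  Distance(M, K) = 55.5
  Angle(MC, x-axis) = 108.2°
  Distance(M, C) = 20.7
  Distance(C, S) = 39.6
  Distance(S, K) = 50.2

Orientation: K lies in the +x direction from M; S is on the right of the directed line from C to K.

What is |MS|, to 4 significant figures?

18.99

Checks: |CS| = 39.60 ✓; |SK| = 50.20 ✓.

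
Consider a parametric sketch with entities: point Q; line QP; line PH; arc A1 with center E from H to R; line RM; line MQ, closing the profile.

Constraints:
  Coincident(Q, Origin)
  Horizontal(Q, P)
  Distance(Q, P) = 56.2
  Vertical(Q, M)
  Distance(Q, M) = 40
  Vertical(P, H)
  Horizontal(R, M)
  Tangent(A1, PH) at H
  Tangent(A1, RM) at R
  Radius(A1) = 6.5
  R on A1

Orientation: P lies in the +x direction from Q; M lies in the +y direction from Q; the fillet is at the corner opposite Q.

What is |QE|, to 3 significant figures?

59.9

Q is at the origin; QP is horizontal with |QP| = 56.2 and P on the +x side, so P = (56.2, 0.00). Q and M share the same x with |QM| = 40.0 and M on the +y side, so M = (0.00, 40.0). The virtual corner opposite Q is at (56.2, 40.0). Since A1 is tangent to PH there, EH ⟂ PH and tangency of A1 to RM means the radius ER is perpendicular to RM, with radius 6.5, so the center E sits 6.5 in from both sides at E = (49.7, 33.5). Then |QE| = |E − Q| = 59.9.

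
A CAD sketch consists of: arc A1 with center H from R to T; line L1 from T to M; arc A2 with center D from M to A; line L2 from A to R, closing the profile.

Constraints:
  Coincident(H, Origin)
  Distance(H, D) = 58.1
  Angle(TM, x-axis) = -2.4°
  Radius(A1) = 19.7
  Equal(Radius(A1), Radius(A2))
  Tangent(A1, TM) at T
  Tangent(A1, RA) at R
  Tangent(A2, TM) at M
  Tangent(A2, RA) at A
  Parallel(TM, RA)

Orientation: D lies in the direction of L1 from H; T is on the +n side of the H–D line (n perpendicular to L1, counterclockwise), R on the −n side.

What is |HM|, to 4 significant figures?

61.35

The slot axis is L1's direction at -2.4°, so u = (cos -2.4°, sin -2.4°) = (0.9991, -0.04188) and n = (−sin -2.4°, cos -2.4°) = (0.04188, 0.9991). H is at the origin and D lies 58.1 along u from H, so D = 58.1·u = (58.05, -2.433). Tangency of A1 to both parallel lines with radius 19.7 puts T and R at H ± 19.7·n: T = (0.8250, 19.68), R = (-0.8250, -19.68). Equal radii place M and A the same way about D: M = D + 19.7·n = (58.87, 17.25), A = D − 19.7·n = (57.22, -22.12). Then |HM| = |M − H| = 61.35.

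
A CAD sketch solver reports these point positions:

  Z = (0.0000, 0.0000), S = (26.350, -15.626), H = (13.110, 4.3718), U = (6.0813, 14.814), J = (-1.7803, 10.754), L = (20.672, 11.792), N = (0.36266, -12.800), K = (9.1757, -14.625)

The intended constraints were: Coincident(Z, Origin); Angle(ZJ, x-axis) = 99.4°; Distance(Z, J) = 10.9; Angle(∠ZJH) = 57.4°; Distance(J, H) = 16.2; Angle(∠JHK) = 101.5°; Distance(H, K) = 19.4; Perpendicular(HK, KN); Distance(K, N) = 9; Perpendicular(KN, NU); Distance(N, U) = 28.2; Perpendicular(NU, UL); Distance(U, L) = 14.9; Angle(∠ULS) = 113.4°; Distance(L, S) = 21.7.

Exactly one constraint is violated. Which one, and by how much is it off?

Distance(L, S) = 21.7 — off by 6.30.

Z = (0.00, 0.00) ✓; ZJ at 99.40° ✓; |ZJ| = 10.90 ✓; ∠ZJH = 57.40° ✓; |JH| = 16.20 ✓; ∠JHK = 101.5° ✓; |HK| = 19.40 ✓; ∠(HK, KN) = 90.00° ✓; |KN| = 9.000 ✓; ∠(KN, NU) = 90.00° ✓; |NU| = 28.20 ✓; ∠(NU, UL) = 90.00° ✓; |UL| = 14.90 ✓; ∠ULS = 113.4° ✓; |LS| = 28.00 ✗.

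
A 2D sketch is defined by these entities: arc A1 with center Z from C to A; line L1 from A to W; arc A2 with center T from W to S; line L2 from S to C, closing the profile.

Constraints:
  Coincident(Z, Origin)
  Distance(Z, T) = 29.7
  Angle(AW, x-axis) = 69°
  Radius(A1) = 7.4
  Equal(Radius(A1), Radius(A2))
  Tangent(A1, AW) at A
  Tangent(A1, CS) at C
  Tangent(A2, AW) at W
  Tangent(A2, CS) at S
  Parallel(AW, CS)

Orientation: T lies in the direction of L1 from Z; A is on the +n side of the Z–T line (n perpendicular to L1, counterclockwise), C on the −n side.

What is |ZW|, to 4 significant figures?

30.61

The slot axis is L1's direction at 69.0°, so u = (cos 69.0°, sin 69.0°) = (0.3584, 0.9336) and n = (−sin 69.0°, cos 69.0°) = (-0.9336, 0.3584). Z is at the origin and T lies 29.7 along u from Z, so T = 29.7·u = (10.64, 27.73). Tangency of A1 to both parallel lines with radius 7.4 puts A and C at Z ± 7.4·n: A = (-6.908, 2.652), C = (6.908, -2.652). Equal radii place W and S the same way about T: W = T + 7.4·n = (3.735, 30.38), S = T − 7.4·n = (17.55, 25.08). Then |ZW| = |W − Z| = 30.61.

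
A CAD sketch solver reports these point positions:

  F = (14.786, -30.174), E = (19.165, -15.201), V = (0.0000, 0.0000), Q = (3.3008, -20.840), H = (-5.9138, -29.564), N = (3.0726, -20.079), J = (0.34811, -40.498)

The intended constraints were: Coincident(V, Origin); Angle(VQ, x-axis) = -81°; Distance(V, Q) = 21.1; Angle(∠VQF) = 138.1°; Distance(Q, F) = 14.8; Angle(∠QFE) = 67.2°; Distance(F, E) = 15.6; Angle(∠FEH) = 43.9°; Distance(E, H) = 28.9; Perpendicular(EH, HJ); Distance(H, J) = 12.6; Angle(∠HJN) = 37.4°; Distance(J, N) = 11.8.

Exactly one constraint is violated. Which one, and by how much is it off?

Distance(J, N) = 11.8 — off by 8.80.

V = (0.00, 0.00) ✓; VQ at -81.00° ✓; |VQ| = 21.10 ✓; ∠VQF = 138.1° ✓; |QF| = 14.80 ✓; ∠QFE = 67.20° ✓; |FE| = 15.60 ✓; ∠FEH = 43.90° ✓; |EH| = 28.90 ✓; ∠(EH, HJ) = 90.00° ✓; |HJ| = 12.60 ✓; ∠HJN = 37.40° ✓; |JN| = 20.60 ✗.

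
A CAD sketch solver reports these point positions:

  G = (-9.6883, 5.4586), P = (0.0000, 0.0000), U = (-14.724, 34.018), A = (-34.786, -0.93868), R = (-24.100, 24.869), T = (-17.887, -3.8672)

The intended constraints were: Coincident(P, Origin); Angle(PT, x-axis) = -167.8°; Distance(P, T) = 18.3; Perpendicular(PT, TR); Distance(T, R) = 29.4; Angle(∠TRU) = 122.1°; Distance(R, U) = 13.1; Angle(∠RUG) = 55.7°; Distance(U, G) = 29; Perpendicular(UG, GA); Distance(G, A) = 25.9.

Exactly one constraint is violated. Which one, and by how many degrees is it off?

Perpendicular(UG, GA) — off by 4.30°.

P = (0.00, 0.00) ✓; PT at -167.8° ✓; |PT| = 18.30 ✓; ∠(PT, TR) = 90.00° ✓; |TR| = 29.40 ✓; ∠TRU = 122.1° ✓; |RU| = 13.10 ✓; ∠RUG = 55.70° ✓; |UG| = 29.00 ✓; ∠(UG, GA) = 85.70° ✗; |GA| = 25.90 ✓.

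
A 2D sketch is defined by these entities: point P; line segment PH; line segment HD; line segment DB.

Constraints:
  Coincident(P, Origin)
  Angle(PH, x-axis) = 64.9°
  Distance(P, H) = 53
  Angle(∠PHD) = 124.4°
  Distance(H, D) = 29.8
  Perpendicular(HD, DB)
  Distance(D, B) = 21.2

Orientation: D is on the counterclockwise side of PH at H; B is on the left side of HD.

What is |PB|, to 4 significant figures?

63.85

P is at the origin; PH runs at 64.9° with length 53.0, so H = 53.0·(cos 64.9°, sin 64.9°) = (22.48, 48.00). ∠PHD = 124.4°, so HD runs at 64.9° + (180° − 124.4°) = 120.5° from the x-axis; with |HD| = 29.8, D = H + 29.8·(cos 120.5°, sin 120.5°) = (7.358, 73.67). HD is perpendicular to DB; with |DB| = 21.2 on the left of HD, B = D + 21.2·(-0.8616, -0.5075) = (-10.91, 62.91). Then |PB| = |B − P| = 63.85.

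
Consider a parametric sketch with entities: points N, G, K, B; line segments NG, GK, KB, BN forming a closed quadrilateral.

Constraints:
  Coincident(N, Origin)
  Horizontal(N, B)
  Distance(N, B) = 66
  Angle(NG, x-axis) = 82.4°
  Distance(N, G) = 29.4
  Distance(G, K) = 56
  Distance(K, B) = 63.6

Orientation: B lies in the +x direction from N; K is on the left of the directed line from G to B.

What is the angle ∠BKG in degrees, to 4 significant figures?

69.68°

N is at the origin; NB is horizontal with |NB| = 66.0 and B in +x, so B = (66.0, 0). NG runs at 82.4° with |NG| = 29.4, so G = (3.888, 29.14). K is determined by |GK| = 56.0 and |KB| = 63.6 together: it lies at the intersection of circle(G, 56.0) and circle(B, 63.6). With |GB| = 68.61, the foot of the radical line on GB is 27.68 from G and the perpendicular offset is √(56.0² − 27.68²) = 48.68. Taking the left-of-GB solution: K = (49.62, 61.46).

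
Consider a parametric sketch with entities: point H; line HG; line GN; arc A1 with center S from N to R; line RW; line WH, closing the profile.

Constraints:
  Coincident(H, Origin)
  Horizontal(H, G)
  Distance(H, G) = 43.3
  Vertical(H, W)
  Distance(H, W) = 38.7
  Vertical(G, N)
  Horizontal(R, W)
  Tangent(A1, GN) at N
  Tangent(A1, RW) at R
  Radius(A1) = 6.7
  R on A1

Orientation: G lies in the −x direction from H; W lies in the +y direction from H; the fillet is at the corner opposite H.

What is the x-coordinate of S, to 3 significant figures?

-36.6

HW is vertical with |HW| = 38.7 and W on the +y side, so W = (0.00, 38.7). The virtual corner opposite H is at (-43.3, 38.7). Tangency of A1 to GN means the radius SN is perpendicular to GN and tangency of A1 to RW means the radius SR is perpendicular to RW, with radius 6.7, so the center S sits 6.7 in from both sides at S = (-36.6, 32.0). So S.x = -36.6.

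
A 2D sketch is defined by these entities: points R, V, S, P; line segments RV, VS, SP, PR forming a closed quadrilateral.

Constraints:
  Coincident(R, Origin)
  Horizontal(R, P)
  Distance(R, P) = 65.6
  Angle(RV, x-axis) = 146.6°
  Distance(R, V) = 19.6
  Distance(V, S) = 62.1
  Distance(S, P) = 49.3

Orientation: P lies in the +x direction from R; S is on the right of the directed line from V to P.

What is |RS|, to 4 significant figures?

42.98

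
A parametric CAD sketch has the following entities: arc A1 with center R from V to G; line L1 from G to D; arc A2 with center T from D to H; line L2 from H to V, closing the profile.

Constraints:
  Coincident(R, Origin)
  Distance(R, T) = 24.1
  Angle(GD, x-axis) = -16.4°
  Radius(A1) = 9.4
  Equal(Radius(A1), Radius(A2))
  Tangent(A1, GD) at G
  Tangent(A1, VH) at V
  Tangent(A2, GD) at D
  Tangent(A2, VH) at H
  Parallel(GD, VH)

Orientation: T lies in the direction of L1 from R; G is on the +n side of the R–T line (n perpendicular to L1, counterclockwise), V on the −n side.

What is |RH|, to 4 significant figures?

25.87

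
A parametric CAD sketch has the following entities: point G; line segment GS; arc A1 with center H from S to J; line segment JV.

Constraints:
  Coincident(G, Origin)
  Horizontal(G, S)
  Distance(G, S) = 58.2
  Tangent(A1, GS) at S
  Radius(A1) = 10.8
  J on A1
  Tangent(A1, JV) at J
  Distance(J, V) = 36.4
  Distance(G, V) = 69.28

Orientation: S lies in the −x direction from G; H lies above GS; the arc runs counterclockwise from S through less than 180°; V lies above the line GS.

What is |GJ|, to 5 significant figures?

48.822

Checks: |HJ| = 10.80 ✓; ∠(HJ, JV) = 90.00° ✓; |JV| = 36.40 ✓; |GV| = 69.28 ✓.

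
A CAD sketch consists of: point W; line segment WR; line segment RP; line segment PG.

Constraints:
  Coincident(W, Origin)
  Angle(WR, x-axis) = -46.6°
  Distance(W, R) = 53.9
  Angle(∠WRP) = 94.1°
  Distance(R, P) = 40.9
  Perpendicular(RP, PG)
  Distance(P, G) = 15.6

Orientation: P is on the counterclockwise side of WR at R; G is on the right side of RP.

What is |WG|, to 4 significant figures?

82.55

W is at the origin; WR runs at -46.6° with length 53.9, so R = 53.9·(cos -46.6°, sin -46.6°) = (37.03, -39.16). ∠WRP = 94.1°, so RP runs at -46.6° + (180° − 94.1°) = 39.30° from the x-axis; with |RP| = 40.9, P = R + 40.9·(cos 39.30°, sin 39.30°) = (68.68, -13.26). RP is perpendicular to PG; with |PG| = 15.6 on the right of RP, G = P + 15.6·(0.6334, -0.7738) = (78.56, -25.33). Then |WG| = |G − W| = 82.55.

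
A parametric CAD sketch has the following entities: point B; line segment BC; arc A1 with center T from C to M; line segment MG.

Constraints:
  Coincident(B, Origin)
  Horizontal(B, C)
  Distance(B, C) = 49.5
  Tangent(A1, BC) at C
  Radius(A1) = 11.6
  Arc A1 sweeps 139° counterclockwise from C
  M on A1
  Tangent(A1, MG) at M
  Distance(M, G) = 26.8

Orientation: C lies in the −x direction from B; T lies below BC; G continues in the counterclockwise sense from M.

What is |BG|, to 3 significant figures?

52.9

B is at the origin; B and C share the same y with |BC| = 49.5 and C on the −x side, so C = (-49.5, 0.00). The tangent condition forces TC to be normal to BC, so T = C + (0, -11.6) = (-49.5, -11.6). On A1, C sits at bearing 90° from T; a 139° counterclockwise sweep puts M at bearing 229°, so M = T + 11.6·(cos 229°, sin 229°) = (-57.1, -20.4). Since A1 is tangent to MG there, TM ⟂ MG, so MG runs along (−sin 229°, cos 229°); with |MG| = 26.8, G = (-36.9, -37.9). Then |BG| = |G − B| = 52.9.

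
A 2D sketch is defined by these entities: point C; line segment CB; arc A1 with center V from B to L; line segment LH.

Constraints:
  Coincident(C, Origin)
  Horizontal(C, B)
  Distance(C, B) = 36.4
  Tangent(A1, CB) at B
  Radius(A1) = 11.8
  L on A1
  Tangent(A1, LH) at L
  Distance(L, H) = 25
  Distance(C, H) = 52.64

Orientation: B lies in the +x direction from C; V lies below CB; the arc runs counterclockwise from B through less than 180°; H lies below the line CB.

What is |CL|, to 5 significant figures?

30.215

Checks: C.y = 0.00, B.y = 0.00 ✓; |VL| = 11.80 ✓; ∠(VL, LH) = 90.00° ✓; |LH| = 25.00 ✓; |CH| = 52.64 ✓.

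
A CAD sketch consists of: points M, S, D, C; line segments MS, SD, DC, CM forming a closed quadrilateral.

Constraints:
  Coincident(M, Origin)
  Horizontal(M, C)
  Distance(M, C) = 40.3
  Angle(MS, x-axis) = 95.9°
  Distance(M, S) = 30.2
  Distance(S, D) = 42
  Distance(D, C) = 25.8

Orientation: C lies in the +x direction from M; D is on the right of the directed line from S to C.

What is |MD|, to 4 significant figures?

17.36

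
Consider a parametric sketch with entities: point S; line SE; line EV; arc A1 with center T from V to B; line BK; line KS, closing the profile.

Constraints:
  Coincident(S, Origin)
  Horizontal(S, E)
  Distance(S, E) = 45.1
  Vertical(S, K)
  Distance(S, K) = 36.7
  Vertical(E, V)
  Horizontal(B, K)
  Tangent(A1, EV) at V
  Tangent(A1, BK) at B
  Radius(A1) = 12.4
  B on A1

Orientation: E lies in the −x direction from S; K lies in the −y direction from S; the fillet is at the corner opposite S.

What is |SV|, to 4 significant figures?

51.23

S is at the origin; S and E share the same y with |SE| = 45.1 and E on the −x side, so E = (-45.10, 0.000). S and K share the same x with |SK| = 36.7 and K on the −y side, so K = (0.000, -36.70). The virtual corner opposite S is at (-45.10, -36.70). The tangent condition forces TV to be normal to EV and tangency of A1 to BK means the radius TB is perpendicular to BK, with radius 12.4, so the center T sits 12.4 in from both sides at T = (-32.70, -24.30). That places the tangent points at V = (-45.10, -24.30) on EV and B = (-32.70, -36.70) on BK. Then |SV| = |V − S| = 51.23.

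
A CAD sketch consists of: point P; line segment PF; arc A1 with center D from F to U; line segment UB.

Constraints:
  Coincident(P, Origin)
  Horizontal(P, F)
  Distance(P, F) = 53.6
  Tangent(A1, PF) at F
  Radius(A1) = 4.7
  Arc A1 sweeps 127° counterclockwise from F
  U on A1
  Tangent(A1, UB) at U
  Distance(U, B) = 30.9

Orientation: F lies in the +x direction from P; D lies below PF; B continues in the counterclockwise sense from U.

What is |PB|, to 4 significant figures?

75.64

P is at the origin; P and F share the same y with |PF| = 53.6 and F on the +x side, so F = (53.60, 0.000). The tangent condition forces DF to be normal to PF, so D = F + (0, -4.7) = (53.60, -4.700). On A1, F sits at bearing 90° from D; a 127° counterclockwise sweep puts U at bearing 217°, so U = D + 4.7·(cos 217°, sin 217°) = (49.85, -7.529). The tangent condition forces DU to be normal to UB, so UB runs along (−sin 217°, cos 217°); with |UB| = 30.9, B = (68.44, -32.21). Then |PB| = |B − P| = 75.64.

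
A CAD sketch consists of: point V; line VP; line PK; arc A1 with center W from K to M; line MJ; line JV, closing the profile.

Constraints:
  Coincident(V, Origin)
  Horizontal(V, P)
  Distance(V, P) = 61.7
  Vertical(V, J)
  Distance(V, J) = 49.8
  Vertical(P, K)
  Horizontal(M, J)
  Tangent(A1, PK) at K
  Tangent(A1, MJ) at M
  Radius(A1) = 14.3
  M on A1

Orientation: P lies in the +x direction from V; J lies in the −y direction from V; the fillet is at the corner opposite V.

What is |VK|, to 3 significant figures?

71.2

The virtual corner opposite V is at (61.7, -49.8). Since A1 is tangent to PK there, WK ⟂ PK and the tangent condition forces WM to be normal to MJ, with radius 14.3, so the center W sits 14.3 in from both sides at W = (47.4, -35.5). That places the tangent points at K = (61.7, -35.5) on PK and M = (47.4, -49.8) on MJ. Then |VK| = |K − V| = 71.2.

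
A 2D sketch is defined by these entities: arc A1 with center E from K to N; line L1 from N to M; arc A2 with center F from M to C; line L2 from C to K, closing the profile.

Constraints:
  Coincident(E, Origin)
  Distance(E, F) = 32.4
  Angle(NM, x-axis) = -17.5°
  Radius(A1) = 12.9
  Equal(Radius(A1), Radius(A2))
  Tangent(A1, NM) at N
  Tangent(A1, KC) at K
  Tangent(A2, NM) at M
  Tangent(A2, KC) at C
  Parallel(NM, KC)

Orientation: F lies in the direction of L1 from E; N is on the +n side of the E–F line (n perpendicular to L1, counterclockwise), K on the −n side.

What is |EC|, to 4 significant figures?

34.87

The slot axis is L1's direction at -17.5°, so u = (cos -17.5°, sin -17.5°) = (0.9537, -0.3007) and n = (−sin -17.5°, cos -17.5°) = (0.3007, 0.9537). E is at the origin and F lies 32.4 along u from E, so F = 32.4·u = (30.90, -9.743). Tangency of A1 to both parallel lines with radius 12.9 puts N and K at E ± 12.9·n: N = (3.879, 12.30), K = (-3.879, -12.30). Equal radii place M and C the same way about F: M = F + 12.9·n = (34.78, 2.560), C = F − 12.9·n = (27.02, -22.05). Then |EC| = |C − E| = 34.87.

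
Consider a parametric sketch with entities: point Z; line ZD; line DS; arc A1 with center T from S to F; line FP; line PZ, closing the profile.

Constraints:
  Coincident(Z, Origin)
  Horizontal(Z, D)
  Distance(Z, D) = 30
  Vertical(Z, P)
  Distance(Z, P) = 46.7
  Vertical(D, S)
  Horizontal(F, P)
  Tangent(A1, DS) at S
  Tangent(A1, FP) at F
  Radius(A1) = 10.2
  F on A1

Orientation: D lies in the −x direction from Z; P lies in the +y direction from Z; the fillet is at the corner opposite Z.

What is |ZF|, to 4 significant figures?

50.72

The virtual corner opposite Z is at (-30.00, 46.70). The tangent condition forces TS to be normal to DS and since A1 is tangent to FP there, TF ⟂ FP, with radius 10.2, so the center T sits 10.2 in from both sides at T = (-19.80, 36.50). That places the tangent points at S = (-30.00, 36.50) on DS and F = (-19.80, 46.70) on FP. Then |ZF| = |F − Z| = 50.72.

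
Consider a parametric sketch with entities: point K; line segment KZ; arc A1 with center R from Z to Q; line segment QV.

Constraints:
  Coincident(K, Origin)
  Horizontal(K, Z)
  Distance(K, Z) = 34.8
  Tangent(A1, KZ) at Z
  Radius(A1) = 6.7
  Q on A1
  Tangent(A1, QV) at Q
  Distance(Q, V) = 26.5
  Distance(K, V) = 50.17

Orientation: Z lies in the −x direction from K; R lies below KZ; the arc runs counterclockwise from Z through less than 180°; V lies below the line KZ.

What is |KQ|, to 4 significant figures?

42.14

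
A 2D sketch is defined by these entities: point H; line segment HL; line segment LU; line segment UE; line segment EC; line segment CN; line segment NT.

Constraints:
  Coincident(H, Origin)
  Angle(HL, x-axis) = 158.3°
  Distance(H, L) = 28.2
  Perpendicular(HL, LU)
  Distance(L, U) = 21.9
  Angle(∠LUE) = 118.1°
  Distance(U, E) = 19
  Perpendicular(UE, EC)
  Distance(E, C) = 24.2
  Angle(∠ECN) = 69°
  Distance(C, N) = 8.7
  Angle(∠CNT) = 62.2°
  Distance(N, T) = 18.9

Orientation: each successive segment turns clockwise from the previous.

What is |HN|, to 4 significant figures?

12.09

H is at the origin; HL runs at 158.3° with length 28.2, so L = (-26.20, 10.43). HL ⟂ LU, so LU runs at 68.30°; with |LU| = 21.9, U = (-18.10, 30.77). ∠LUE = 118.1° gives UE at 6.400° from the x-axis; with |UE| = 19.0, E = (0.7775, 32.89). UE ⟂ EC, so EC runs at -83.60°; with |EC| = 24.2, C = (3.475, 8.844). ∠ECN = 69.0° gives CN at 165.4° from the x-axis; with |CN| = 8.7, N = (-4.944, 11.04). Then |HN| = |N − H| = 12.09.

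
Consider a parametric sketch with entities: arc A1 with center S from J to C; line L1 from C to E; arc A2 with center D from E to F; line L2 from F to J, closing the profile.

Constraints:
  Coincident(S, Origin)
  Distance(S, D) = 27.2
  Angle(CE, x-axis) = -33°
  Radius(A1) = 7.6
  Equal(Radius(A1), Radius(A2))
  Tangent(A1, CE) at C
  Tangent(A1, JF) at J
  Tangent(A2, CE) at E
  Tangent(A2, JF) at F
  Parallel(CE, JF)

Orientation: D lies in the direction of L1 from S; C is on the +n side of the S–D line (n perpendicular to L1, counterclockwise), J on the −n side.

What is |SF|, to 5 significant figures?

28.242

The slot axis is L1's direction at -33.0°, so u = (cos -33.0°, sin -33.0°) = (0.83867, -0.54464) and n = (−sin -33.0°, cos -33.0°) = (0.54464, 0.83867). S is at the origin and D lies 27.2 along u from S, so D = 27.2·u = (22.812, -14.814). Tangency of A1 to both parallel lines with radius 7.6 puts C and J at S ± 7.6·n: C = (4.1393, 6.3739), J = (-4.1393, -6.3739). Equal radii place E and F the same way about D: E = D + 7.6·n = (26.951, -8.4403), F = D − 7.6·n = (18.673, -21.188). Then |SF| = |F − S| = 28.242.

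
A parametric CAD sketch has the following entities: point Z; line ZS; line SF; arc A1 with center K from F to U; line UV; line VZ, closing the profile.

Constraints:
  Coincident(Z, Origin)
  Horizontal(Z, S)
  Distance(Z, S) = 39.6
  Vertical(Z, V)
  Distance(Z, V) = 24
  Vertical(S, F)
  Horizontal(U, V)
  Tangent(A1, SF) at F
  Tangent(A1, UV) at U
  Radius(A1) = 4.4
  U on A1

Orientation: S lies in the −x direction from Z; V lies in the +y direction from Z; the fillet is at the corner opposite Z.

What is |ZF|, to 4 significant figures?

44.19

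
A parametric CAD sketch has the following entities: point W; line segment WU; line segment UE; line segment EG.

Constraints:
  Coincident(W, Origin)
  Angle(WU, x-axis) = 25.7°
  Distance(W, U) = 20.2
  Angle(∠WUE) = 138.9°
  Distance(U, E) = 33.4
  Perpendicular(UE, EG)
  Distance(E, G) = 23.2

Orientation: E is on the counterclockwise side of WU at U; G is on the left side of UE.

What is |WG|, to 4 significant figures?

49.62

W is at the origin; WU runs at 25.7° with length 20.2, so U = 20.2·(cos 25.7°, sin 25.7°) = (18.20, 8.760). ∠WUE = 138.9°, so UE runs at 25.7° + (180° − 138.9°) = 66.80° from the x-axis; with |UE| = 33.4, E = U + 33.4·(cos 66.80°, sin 66.80°) = (31.36, 39.46). The perpendicularity gives EG at right angles to UE; with |EG| = 23.2 on the left of UE, G = E + 23.2·(-0.9191, 0.3939) = (10.04, 48.60). Then |WG| = |G − W| = 49.62.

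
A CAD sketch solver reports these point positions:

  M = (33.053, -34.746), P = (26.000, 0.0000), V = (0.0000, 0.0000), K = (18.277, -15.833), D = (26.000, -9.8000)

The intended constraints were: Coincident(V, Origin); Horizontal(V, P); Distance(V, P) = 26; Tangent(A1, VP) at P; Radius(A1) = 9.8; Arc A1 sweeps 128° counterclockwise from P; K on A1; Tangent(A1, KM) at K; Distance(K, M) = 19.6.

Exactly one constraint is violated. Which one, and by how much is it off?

Distance(K, M) = 19.6 — off by 4.40.

V = (0.00, 0.00) ✓; V.y = 0.00, P.y = 0.00 ✓; |VP| = 26.00 ✓; ∠(DP, PV) = 90.00° ✓; |DP| = 9.800 ✓; bearing(D→K) − bearing(D→P) = 128.0° ✓; |DK| = 9.800 ✓; ∠(DK, KM) = 90.00° ✓; |KM| = 24.00 ✗.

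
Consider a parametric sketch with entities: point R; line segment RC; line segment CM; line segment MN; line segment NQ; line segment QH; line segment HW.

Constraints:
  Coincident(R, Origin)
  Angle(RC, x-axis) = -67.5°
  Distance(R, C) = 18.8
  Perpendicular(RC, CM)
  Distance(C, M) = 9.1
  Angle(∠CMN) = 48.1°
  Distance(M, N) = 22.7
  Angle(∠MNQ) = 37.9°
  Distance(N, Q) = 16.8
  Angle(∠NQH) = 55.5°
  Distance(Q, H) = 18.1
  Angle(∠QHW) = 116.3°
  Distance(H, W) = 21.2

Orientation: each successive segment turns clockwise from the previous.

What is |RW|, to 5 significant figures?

14.163

∠NQH = 55.5° gives QH at 164.00° from the x-axis; with |QH| = 18.1, H = (-5.7409, -10.383). ∠QHW = 116.3° gives HW at 100.30° from the x-axis; with |HW| = 21.2, W = (-9.5315, 10.475). Then |RW| = |W − R| = 14.163.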